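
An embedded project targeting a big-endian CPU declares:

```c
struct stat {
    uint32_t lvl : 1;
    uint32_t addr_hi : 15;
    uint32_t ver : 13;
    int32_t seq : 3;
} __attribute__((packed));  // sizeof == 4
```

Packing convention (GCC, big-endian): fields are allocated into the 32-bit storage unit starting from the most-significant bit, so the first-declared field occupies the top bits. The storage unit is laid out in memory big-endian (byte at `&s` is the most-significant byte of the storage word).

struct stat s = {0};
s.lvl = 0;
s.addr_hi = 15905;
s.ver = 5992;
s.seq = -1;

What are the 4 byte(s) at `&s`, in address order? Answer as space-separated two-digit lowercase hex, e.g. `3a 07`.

3e 21 bb 47

lvl:1 = 0 → 0x0 << 31 → word 0x00000000
addr_hi:15 = 15905 → 0x3e21 << 16 → word 0x3e210000
ver:13 = 5992 → 0x1768 << 3 → word 0x3e21bb40
seq:3 = -1 → 0x7 << 0 → word 0x3e21bb47
word = 0x3e21bb47 → big-endian bytes:
  [0]=0x3e  [1]=0x21  [2]=0xbb  [3]=0x47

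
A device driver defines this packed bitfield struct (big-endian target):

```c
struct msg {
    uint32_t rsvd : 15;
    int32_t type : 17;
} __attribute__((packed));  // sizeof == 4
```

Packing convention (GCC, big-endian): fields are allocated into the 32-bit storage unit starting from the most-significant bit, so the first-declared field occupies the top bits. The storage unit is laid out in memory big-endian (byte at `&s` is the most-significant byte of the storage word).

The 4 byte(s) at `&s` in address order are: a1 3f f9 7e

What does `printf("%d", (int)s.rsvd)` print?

20639

[0]=0xa1 [1]=0x3f [2]=0xf9 [3]=0x7e (big-endian) → word 0xa13ff97e
rsvd:15 @ bit 17 → (0xa13ff97e>>17)&0x7fff = 0x509f  ←
type:17 @ bit 0 → (0xa13ff97e>>0)&0x1ffff = 0x1f97e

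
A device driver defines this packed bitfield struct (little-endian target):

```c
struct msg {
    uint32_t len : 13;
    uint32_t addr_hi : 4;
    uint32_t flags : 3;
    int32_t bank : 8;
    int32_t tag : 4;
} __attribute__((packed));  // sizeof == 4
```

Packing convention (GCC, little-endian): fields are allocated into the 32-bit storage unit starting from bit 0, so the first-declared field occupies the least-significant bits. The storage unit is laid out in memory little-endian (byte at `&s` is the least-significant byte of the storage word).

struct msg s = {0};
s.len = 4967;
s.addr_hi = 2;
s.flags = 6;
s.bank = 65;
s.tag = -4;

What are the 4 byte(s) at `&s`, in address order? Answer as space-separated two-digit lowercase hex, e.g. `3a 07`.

len (13b) val=4967 bits=0x1367 at bit 0: 0x00001367
addr_hi (4b) val=2 bits=0x2 at bit 13: 0x00005367
flags (3b) val=6 bits=0x6 at bit 17: 0x000c5367
bank (8b) val=65 bits=0x41 at bit 20: 0x041c5367
tag (4b) val=-4 bits=0xc at bit 28: 0xc41c5367
word = 0xc41c5367 → little-endian bytes:
  [0]=0x67  [1]=0x53  [2]=0x1c  [3]=0xc4

67 53 1c c4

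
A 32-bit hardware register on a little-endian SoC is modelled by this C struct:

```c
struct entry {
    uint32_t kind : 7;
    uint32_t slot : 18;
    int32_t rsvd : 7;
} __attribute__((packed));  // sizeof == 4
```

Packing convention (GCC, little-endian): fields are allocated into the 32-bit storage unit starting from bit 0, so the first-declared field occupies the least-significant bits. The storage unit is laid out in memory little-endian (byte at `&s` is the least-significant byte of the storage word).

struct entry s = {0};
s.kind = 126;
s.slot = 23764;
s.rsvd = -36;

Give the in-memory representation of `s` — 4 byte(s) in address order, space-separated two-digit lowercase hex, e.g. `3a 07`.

kind:7 = 126 → 0x7e << 0 → word 0x0000007e
slot:18 = 23764 → 0x5cd4 << 7 → word 0x002e6a7e
rsvd:7 = -36 → 0x5c << 25 → word 0xb82e6a7e
word = 0xb82e6a7e → little-endian bytes:
  [0]=0x7e  [1]=0x6a  [2]=0x2e  [3]=0xb8

7e 6a 2e b8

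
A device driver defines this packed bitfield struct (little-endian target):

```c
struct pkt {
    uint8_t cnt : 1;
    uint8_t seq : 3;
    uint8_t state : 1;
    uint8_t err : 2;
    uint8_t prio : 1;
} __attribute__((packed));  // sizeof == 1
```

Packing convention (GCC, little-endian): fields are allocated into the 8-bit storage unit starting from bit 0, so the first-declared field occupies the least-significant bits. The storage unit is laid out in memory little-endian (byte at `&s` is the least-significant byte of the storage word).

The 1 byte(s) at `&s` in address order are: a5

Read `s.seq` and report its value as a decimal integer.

[0]=0xa5 (little-endian) → word 0xa5
cnt [0+:1] = (word>>0) & 0x1 = 1
seq [1+:3] = (word>>1) & 0x7 = 2  ←
state [4+:1] = (word>>4) & 0x1 = 0
err [5+:2] = (word>>5) & 0x3 = 1
prio [7+:1] = (word>>7) & 0x1 = 1

2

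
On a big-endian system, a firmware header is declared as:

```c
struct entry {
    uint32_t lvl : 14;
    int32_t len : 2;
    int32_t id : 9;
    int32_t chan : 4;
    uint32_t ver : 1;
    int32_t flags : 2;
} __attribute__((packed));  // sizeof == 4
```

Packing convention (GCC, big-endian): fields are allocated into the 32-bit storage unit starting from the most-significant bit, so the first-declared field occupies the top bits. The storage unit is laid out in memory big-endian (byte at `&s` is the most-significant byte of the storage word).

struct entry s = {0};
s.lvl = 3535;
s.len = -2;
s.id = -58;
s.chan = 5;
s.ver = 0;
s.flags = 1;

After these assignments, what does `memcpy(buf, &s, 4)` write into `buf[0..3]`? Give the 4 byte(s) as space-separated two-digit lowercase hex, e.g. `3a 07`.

lvl:14 = 3535 → 0xdcf << 18 → word 0x373c0000
len:2 = -2 → 0x2 << 16 → word 0x373e0000
id:9 = -58 → 0x1c6 << 7 → word 0x373ee300
chan:4 = 5 → 0x5 << 3 → word 0x373ee328
ver:1 = 0 → 0x0 << 2 → word 0x373ee328
flags:2 = 1 → 0x1 << 0 → word 0x373ee329
word = 0x373ee329 → big-endian bytes:
  [0]=0x37  [1]=0x3e  [2]=0xe3  [3]=0x29

37 3e e3 29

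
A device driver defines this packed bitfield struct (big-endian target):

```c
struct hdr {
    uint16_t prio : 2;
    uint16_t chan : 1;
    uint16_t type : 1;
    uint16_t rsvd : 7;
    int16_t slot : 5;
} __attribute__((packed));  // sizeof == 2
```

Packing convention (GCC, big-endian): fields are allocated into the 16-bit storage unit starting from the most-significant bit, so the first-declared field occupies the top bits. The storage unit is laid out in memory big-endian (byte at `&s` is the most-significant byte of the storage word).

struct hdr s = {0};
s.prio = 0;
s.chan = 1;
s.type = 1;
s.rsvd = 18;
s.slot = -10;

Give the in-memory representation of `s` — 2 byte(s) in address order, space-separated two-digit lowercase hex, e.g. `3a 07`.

32 56

[14+:2] prio=0 & 0x3 = 0x0; word=0x0000
[13+:1] chan=1 & 0x1 = 0x1; word=0x2000
[12+:1] type=1 & 0x1 = 0x1; word=0x3000
[5+:7] rsvd=18 & 0x7f = 0x12; word=0x3240
[0+:5] slot=-10 & 0x1f = 0x16; word=0x3256
word = 0x3256 → big-endian bytes:
  [0]=0x32  [1]=0x56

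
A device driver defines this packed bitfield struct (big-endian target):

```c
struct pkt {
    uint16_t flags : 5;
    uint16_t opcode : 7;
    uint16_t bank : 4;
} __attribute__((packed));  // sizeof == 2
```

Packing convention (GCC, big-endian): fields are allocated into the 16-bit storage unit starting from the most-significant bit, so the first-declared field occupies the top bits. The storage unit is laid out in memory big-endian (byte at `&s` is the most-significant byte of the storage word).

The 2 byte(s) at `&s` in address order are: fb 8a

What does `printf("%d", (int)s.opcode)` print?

[0]=0xfb [1]=0x8a (big-endian) → word 0xfb8a
flags [11+:5] = (word>>11) & 0x1f = 31
opcode [4+:7] = (word>>4) & 0x7f = 56  ←
bank [0+:4] = (word>>0) & 0xf = 10

56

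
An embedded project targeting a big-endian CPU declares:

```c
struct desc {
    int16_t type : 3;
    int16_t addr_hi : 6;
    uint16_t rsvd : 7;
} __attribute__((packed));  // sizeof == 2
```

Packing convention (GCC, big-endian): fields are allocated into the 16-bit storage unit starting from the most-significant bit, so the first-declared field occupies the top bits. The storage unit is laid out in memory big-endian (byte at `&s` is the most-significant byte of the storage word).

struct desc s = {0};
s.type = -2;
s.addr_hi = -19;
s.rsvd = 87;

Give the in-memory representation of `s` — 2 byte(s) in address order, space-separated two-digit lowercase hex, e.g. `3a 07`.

[13+:3] type=-2 & 0x7 = 0x6; word=0xc000
[7+:6] addr_hi=-19 & 0x3f = 0x2d; word=0xd680
[0+:7] rsvd=87 & 0x7f = 0x57; word=0xd6d7
word = 0xd6d7 → big-endian bytes:
  [0]=0xd6  [1]=0xd7

d6 d7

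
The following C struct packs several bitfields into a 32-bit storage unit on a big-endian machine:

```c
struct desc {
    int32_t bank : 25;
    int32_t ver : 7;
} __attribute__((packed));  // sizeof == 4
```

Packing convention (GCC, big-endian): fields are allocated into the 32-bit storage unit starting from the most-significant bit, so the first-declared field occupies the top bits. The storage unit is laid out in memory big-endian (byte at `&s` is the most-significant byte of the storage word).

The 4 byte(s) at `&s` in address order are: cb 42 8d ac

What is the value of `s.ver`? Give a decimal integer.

44

[0]=0xcb [1]=0x42 [2]=0x8d [3]=0xac (big-endian) → word 0xcb428dac
bank [7+:25] = (word>>7) & 0x1ffffff = 26641691
ver [0+:7] = (word>>0) & 0x7f = 44  ←
ver signed 7b, MSB=0: value = 44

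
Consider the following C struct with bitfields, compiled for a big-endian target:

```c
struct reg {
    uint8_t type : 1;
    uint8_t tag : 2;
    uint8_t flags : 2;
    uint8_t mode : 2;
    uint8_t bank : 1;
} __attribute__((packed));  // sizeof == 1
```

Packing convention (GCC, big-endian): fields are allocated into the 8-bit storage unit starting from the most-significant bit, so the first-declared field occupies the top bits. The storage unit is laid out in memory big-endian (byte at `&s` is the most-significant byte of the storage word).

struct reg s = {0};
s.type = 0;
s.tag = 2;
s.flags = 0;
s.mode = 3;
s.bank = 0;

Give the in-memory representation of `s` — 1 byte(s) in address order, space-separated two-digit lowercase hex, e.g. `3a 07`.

type (1b) val=0 bits=0x0 at bit 7: 0x00
tag (2b) val=2 bits=0x2 at bit 5: 0x40
flags (2b) val=0 bits=0x0 at bit 3: 0x40
mode (2b) val=3 bits=0x3 at bit 1: 0x46
bank (1b) val=0 bits=0x0 at bit 0: 0x46
word = 0x46 → big-endian bytes:
  [0]=0x46

46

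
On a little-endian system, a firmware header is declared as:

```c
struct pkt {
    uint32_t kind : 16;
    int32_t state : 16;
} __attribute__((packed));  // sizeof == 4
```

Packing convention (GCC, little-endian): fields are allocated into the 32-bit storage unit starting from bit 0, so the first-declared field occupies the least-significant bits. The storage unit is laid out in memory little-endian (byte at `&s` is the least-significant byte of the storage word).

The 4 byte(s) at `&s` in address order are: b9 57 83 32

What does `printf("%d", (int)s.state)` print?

12931

[0]=0xb9 [1]=0x57 [2]=0x83 [3]=0x32 (little-endian) → word 0x328357b9
kind:16 @ bit 0 → (0x328357b9>>0)&0xffff = 0x57b9
state:16 @ bit 16 → (0x328357b9>>16)&0xffff = 0x3283  ←
state signed 16b, MSB=0: value = 12931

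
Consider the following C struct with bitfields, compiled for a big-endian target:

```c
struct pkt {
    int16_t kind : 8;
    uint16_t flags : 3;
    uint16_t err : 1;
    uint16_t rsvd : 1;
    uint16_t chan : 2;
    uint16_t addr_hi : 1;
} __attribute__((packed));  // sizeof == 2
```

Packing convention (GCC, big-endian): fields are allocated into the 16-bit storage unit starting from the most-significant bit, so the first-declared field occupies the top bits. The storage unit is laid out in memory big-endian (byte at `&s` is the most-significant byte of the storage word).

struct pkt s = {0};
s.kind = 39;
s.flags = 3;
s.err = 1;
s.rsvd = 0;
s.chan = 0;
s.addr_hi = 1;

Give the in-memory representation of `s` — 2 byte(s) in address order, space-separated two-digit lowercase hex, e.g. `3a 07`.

kind:8 = 39 → 0x27 << 8 → word 0x2700
flags:3 = 3 → 0x3 << 5 → word 0x2760
err:1 = 1 → 0x1 << 4 → word 0x2770
rsvd:1 = 0 → 0x0 << 3 → word 0x2770
chan:2 = 0 → 0x0 << 1 → word 0x2770
addr_hi:1 = 1 → 0x1 << 0 → word 0x2771
word = 0x2771 → big-endian bytes:
  [0]=0x27  [1]=0x71

27 71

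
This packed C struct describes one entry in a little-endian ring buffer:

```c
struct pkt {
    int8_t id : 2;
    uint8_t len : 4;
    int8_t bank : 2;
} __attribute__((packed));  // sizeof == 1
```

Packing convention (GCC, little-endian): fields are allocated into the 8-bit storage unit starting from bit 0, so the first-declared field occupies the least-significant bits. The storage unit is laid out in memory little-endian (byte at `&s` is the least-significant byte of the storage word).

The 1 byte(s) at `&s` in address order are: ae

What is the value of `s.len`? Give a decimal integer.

[0]=0xae (little-endian) → word 0xae
id [0+:2] = (word>>0) & 0x3 = 2
len [2+:4] = (word>>2) & 0xf = 11  ←
bank [6+:2] = (word>>6) & 0x3 = 2

11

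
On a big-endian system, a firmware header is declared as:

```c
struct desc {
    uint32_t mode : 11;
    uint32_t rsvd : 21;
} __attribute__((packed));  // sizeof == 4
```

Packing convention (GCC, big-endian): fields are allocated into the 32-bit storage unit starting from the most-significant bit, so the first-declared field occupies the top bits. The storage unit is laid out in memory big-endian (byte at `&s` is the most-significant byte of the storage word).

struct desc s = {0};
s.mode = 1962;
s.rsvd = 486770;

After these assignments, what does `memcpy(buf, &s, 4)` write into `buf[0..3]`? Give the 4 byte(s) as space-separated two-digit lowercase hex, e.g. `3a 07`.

mode (11b) val=1962 bits=0x7aa at bit 21: 0xf5400000
rsvd (21b) val=486770 bits=0x76d72 at bit 0: 0xf5476d72
word = 0xf5476d72 → big-endian bytes:
  [0]=0xf5  [1]=0x47  [2]=0x6d  [3]=0x72

f5 47 6d 72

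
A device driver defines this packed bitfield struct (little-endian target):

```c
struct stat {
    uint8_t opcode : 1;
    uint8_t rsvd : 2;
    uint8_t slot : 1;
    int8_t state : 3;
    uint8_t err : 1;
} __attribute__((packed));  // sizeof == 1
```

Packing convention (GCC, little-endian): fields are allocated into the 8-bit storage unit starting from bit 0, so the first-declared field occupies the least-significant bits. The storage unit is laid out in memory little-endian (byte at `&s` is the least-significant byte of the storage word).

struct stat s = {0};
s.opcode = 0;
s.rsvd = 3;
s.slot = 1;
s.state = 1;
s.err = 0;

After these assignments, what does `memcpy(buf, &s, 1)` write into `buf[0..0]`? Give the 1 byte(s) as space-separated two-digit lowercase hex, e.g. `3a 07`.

opcode:1 = 0 → 0x0 << 0 → word 0x00
rsvd:2 = 3 → 0x3 << 1 → word 0x06
slot:1 = 1 → 0x1 << 3 → word 0x0e
state:3 = 1 → 0x1 << 4 → word 0x1e
err:1 = 0 → 0x0 << 7 → word 0x1e
word = 0x1e → little-endian bytes:
  [0]=0x1e

1e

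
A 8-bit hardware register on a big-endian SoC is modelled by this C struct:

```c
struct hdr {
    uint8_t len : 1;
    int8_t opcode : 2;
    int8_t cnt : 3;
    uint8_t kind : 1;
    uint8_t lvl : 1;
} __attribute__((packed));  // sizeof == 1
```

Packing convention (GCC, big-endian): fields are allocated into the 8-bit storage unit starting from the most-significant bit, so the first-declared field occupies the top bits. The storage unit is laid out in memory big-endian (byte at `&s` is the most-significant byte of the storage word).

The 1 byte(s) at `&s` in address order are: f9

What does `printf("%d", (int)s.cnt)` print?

-2

[0]=0xf9 (big-endian) → word 0xf9
len:1 @ bit 7 → (0xf9>>7)&0x1 = 0x1
opcode:2 @ bit 5 → (0xf9>>5)&0x3 = 0x3
cnt:3 @ bit 2 → (0xf9>>2)&0x7 = 0x6  ←
kind:1 @ bit 1 → (0xf9>>1)&0x1 = 0x0
lvl:1 @ bit 0 → (0xf9>>0)&0x1 = 0x1
cnt signed 3b, MSB=1: 6 - 8 = -2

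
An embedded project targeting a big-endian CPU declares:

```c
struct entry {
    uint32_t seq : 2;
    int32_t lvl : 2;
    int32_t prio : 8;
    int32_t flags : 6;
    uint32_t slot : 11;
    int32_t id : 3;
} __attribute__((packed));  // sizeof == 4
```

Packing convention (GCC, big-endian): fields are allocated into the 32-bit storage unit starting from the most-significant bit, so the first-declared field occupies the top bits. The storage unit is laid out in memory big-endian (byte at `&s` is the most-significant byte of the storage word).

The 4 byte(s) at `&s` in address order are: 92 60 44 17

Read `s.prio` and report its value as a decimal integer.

38

[0]=0x92 [1]=0x60 [2]=0x44 [3]=0x17 (big-endian) → word 0x92604417
seq:2 @ bit 30 → (0x92604417>>30)&0x3 = 0x2
lvl:2 @ bit 28 → (0x92604417>>28)&0x3 = 0x1
prio:8 @ bit 20 → (0x92604417>>20)&0xff = 0x26  ←
flags:6 @ bit 14 → (0x92604417>>14)&0x3f = 0x1
slot:11 @ bit 3 → (0x92604417>>3)&0x7ff = 0x82
id:3 @ bit 0 → (0x92604417>>0)&0x7 = 0x7
prio signed 8b, MSB=0: value = 38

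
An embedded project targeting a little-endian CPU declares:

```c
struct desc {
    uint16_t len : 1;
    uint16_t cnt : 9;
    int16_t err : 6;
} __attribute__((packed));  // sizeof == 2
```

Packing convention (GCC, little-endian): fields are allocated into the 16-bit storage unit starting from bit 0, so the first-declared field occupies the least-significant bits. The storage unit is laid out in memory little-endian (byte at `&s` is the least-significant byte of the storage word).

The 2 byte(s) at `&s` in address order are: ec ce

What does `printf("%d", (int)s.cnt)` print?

374

[0]=0xec [1]=0xce (little-endian) → word 0xceec
len:1 @ bit 0 → (0xceec>>0)&0x1 = 0x0
cnt:9 @ bit 1 → (0xceec>>1)&0x1ff = 0x176  ←
err:6 @ bit 10 → (0xceec>>10)&0x3f = 0x33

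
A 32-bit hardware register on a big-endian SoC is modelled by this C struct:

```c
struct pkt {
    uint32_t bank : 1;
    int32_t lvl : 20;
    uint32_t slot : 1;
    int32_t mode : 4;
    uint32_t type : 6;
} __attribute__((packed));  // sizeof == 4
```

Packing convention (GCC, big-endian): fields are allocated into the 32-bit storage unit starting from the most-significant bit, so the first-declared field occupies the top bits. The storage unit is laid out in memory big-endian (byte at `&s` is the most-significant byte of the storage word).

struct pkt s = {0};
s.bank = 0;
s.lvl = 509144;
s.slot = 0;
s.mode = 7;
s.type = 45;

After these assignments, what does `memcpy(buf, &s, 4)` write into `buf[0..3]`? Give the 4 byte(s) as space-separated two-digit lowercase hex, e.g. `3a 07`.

[31+:1] bank=0 & 0x1 = 0x0; word=0x00000000
[11+:20] lvl=509144 & 0xfffff = 0x7c4d8; word=0x3e26c000
[10+:1] slot=0 & 0x1 = 0x0; word=0x3e26c000
[6+:4] mode=7 & 0xf = 0x7; word=0x3e26c1c0
[0+:6] type=45 & 0x3f = 0x2d; word=0x3e26c1ed
word = 0x3e26c1ed → big-endian bytes:
  [0]=0x3e  [1]=0x26  [2]=0xc1  [3]=0xed

3e 26 c1 ed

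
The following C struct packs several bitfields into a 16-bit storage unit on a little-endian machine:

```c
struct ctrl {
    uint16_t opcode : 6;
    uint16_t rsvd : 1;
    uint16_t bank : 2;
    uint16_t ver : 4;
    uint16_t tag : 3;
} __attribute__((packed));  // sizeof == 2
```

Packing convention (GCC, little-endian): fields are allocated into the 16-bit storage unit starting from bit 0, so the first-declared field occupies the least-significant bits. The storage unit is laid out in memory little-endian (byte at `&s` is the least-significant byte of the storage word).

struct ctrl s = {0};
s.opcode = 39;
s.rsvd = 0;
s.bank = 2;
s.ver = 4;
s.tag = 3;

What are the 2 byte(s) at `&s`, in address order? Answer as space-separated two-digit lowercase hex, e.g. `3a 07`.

27 69

opcode:6 = 39 → 0x27 << 0 → word 0x0027
rsvd:1 = 0 → 0x0 << 6 → word 0x0027
bank:2 = 2 → 0x2 << 7 → word 0x0127
ver:4 = 4 → 0x4 << 9 → word 0x0927
tag:3 = 3 → 0x3 << 13 → word 0x6927
word = 0x6927 → little-endian bytes:
  [0]=0x27  [1]=0x69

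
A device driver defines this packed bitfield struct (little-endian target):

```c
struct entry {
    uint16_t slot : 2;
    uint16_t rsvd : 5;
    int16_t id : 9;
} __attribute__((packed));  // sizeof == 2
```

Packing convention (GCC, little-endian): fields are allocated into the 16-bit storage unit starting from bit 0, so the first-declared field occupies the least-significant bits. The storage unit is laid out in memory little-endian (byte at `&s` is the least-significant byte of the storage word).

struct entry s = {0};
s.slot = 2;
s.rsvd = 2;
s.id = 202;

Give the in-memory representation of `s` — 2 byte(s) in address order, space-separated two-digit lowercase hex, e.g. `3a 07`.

0a 65

slot:2 = 2 → 0x2 << 0 → word 0x0002
rsvd:5 = 2 → 0x2 << 2 → word 0x000a
id:9 = 202 → 0xca << 7 → word 0x650a
word = 0x650a → little-endian bytes:
  [0]=0x0a  [1]=0x65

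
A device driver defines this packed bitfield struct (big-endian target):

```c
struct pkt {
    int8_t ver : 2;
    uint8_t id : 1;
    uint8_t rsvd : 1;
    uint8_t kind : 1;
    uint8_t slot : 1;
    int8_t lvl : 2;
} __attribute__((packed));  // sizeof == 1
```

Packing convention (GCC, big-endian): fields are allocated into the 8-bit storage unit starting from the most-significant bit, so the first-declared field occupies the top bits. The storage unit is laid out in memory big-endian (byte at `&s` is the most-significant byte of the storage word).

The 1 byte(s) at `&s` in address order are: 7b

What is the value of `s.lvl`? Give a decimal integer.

[0]=0x7b (big-endian) → word 0x7b
ver [6+:2] = (word>>6) & 0x3 = 1
id [5+:1] = (word>>5) & 0x1 = 1
rsvd [4+:1] = (word>>4) & 0x1 = 1
kind [3+:1] = (word>>3) & 0x1 = 1
slot [2+:1] = (word>>2) & 0x1 = 0
lvl [0+:2] = (word>>0) & 0x3 = 3  ←
lvl signed 2b, MSB=1: 3 - 4 = -1

-1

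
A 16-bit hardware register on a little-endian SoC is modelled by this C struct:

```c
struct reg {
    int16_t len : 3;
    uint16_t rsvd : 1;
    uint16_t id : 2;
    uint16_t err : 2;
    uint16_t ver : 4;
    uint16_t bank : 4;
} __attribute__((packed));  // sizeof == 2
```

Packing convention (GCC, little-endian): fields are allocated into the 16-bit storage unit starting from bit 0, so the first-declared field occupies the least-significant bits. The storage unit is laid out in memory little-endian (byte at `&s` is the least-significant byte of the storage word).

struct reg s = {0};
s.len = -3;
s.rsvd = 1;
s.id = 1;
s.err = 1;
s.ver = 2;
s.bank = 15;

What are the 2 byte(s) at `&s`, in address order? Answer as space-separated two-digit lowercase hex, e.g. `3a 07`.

5d f2

[0+:3] len=-3 & 0x7 = 0x5; word=0x0005
[3+:1] rsvd=1 & 0x1 = 0x1; word=0x000d
[4+:2] id=1 & 0x3 = 0x1; word=0x001d
[6+:2] err=1 & 0x3 = 0x1; word=0x005d
[8+:4] ver=2 & 0xf = 0x2; word=0x025d
[12+:4] bank=15 & 0xf = 0xf; word=0xf25d
word = 0xf25d → little-endian bytes:
  [0]=0x5d  [1]=0xf2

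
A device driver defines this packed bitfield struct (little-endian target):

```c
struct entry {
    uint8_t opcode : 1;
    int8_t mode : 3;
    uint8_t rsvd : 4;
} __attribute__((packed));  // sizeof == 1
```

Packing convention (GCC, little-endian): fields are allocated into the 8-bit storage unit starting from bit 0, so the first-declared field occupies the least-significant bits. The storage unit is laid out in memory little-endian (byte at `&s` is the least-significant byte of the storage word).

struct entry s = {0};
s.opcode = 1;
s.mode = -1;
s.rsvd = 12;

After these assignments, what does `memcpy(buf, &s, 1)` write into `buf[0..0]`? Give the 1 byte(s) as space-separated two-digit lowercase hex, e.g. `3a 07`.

cf

opcode (1b) val=1 bits=0x1 at bit 0: 0x01
mode (3b) val=-1 bits=0x7 at bit 1: 0x0f
rsvd (4b) val=12 bits=0xc at bit 4: 0xcf
word = 0xcf → little-endian bytes:
  [0]=0xcf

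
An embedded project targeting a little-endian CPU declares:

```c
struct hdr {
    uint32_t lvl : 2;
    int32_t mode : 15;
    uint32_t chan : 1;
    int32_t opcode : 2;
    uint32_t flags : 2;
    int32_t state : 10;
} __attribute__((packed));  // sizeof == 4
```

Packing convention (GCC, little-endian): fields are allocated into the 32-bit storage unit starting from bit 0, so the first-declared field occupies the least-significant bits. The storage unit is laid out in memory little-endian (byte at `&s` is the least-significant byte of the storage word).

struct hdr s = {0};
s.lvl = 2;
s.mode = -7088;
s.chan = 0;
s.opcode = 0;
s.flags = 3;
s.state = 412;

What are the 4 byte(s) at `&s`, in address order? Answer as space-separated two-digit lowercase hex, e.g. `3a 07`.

42 91 31 67

lvl (2b) val=2 bits=0x2 at bit 0: 0x00000002
mode (15b) val=-7088 bits=0x6450 at bit 2: 0x00019142
chan (1b) val=0 bits=0x0 at bit 17: 0x00019142
opcode (2b) val=0 bits=0x0 at bit 18: 0x00019142
flags (2b) val=3 bits=0x3 at bit 20: 0x00319142
state (10b) val=412 bits=0x19c at bit 22: 0x67319142
word = 0x67319142 → little-endian bytes:
  [0]=0x42  [1]=0x91  [2]=0x31  [3]=0x67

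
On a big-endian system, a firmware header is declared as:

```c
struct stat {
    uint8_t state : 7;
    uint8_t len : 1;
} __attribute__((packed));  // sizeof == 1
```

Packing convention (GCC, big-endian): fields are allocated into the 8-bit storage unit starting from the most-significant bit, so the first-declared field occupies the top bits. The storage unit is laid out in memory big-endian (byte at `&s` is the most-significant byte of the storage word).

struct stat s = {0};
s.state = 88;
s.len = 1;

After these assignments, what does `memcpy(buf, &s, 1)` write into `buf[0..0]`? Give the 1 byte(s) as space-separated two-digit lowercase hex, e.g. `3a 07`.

b1

state:7 = 88 → 0x58 << 1 → word 0xb0
len:1 = 1 → 0x1 << 0 → word 0xb1
word = 0xb1 → big-endian bytes:
  [0]=0xb1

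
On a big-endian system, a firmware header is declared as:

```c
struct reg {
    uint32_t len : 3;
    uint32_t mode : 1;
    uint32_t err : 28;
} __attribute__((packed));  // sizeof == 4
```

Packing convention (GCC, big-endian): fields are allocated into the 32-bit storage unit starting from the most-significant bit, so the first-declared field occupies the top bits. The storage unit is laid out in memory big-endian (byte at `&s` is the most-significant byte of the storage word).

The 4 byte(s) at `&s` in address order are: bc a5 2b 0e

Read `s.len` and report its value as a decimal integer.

[0]=0xbc [1]=0xa5 [2]=0x2b [3]=0x0e (big-endian) → word 0xbca52b0e
len [29+:3] = (word>>29) & 0x7 = 5  ←
mode [28+:1] = (word>>28) & 0x1 = 1
err [0+:28] = (word>>0) & 0xfffffff = 212151054

5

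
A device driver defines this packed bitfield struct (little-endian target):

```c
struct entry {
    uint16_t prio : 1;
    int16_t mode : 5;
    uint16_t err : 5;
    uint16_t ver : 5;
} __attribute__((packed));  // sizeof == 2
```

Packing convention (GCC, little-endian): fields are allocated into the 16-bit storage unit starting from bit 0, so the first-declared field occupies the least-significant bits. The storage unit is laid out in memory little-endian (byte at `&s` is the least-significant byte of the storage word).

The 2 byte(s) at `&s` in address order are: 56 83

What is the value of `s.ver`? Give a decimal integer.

[0]=0x56 [1]=0x83 (little-endian) → word 0x8356
prio:1 @ bit 0 → (0x8356>>0)&0x1 = 0x0
mode:5 @ bit 1 → (0x8356>>1)&0x1f = 0xb
err:5 @ bit 6 → (0x8356>>6)&0x1f = 0xd
ver:5 @ bit 11 → (0x8356>>11)&0x1f = 0x10  ←

16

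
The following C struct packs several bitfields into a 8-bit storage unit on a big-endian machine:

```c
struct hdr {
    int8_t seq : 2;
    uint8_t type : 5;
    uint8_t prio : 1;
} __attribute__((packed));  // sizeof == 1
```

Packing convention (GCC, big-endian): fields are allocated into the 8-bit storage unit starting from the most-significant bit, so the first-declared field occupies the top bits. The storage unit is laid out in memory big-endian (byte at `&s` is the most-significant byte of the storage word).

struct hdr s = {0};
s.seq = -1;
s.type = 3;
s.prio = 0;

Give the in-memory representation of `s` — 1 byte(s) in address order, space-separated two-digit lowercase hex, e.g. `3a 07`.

c6

[6+:2] seq=-1 & 0x3 = 0x3; word=0xc0
[1+:5] type=3 & 0x1f = 0x3; word=0xc6
[0+:1] prio=0 & 0x1 = 0x0; word=0xc6
word = 0xc6 → big-endian bytes:
  [0]=0xc6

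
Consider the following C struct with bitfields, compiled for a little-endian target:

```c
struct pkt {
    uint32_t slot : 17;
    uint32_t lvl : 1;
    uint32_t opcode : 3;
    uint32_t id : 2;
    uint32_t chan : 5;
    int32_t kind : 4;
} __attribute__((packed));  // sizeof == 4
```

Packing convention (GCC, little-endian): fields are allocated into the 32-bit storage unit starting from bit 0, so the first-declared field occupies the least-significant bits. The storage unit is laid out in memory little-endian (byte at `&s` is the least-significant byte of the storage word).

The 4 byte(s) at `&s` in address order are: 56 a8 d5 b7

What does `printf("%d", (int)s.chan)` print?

15

[0]=0x56 [1]=0xa8 [2]=0xd5 [3]=0xb7 (little-endian) → word 0xb7d5a856
slot:17 @ bit 0 → (0xb7d5a856>>0)&0x1ffff = 0x1a856
lvl:1 @ bit 17 → (0xb7d5a856>>17)&0x1 = 0x0
opcode:3 @ bit 18 → (0xb7d5a856>>18)&0x7 = 0x5
id:2 @ bit 21 → (0xb7d5a856>>21)&0x3 = 0x2
chan:5 @ bit 23 → (0xb7d5a856>>23)&0x1f = 0xf  ←
kind:4 @ bit 28 → (0xb7d5a856>>28)&0xf = 0xb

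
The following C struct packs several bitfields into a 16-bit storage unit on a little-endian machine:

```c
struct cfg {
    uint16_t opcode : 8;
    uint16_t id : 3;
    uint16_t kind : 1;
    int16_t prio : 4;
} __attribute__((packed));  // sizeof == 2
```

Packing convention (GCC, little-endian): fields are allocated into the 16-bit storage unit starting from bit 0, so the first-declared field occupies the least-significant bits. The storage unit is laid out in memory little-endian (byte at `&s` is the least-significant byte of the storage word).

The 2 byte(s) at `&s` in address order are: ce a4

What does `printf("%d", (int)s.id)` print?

4

[0]=0xce [1]=0xa4 (little-endian) → word 0xa4ce
opcode [0+:8] = (word>>0) & 0xff = 206
id [8+:3] = (word>>8) & 0x7 = 4  ←
kind [11+:1] = (word>>11) & 0x1 = 0
prio [12+:4] = (word>>12) & 0xf = 10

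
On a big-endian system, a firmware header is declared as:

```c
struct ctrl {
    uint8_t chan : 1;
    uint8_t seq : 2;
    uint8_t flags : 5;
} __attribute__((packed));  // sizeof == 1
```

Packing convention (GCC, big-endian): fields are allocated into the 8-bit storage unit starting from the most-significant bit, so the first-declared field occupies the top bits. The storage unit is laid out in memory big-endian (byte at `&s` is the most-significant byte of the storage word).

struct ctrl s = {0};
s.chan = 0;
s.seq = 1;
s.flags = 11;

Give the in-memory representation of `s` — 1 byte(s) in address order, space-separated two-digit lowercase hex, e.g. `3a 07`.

2b

chan (1b) val=0 bits=0x0 at bit 7: 0x00
seq (2b) val=1 bits=0x1 at bit 5: 0x20
flags (5b) val=11 bits=0xb at bit 0: 0x2b
word = 0x2b → big-endian bytes:
  [0]=0x2b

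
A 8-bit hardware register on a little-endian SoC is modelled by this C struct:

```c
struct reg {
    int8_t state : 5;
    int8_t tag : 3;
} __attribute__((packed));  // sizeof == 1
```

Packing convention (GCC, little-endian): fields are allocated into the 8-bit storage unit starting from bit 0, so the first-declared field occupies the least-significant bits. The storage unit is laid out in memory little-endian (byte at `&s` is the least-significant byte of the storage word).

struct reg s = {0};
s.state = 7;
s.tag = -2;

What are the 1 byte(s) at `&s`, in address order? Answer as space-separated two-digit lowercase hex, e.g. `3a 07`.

c7

state:5 = 7 → 0x7 << 0 → word 0x07
tag:3 = -2 → 0x6 << 5 → word 0xc7
word = 0xc7 → little-endian bytes:
  [0]=0xc7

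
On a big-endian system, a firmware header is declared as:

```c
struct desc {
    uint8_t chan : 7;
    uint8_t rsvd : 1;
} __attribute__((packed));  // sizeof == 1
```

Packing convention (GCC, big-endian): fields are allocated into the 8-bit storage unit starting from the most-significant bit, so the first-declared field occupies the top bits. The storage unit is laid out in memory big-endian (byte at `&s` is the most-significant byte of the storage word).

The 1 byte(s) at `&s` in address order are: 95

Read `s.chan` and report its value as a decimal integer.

74

[0]=0x95 (big-endian) → word 0x95
chan [1+:7] = (word>>1) & 0x7f = 74  ←
rsvd [0+:1] = (word>>0) & 0x1 = 1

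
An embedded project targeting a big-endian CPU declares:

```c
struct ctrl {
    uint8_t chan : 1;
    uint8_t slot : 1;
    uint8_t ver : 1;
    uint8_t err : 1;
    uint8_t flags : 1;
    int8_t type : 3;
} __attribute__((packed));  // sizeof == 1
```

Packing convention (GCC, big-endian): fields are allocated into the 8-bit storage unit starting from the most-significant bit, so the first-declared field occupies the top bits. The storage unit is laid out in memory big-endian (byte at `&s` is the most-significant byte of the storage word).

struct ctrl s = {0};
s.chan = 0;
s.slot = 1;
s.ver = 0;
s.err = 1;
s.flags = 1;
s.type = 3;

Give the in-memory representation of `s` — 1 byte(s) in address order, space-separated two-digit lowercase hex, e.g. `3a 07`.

5b

chan:1 = 0 → 0x0 << 7 → word 0x00
slot:1 = 1 → 0x1 << 6 → word 0x40
ver:1 = 0 → 0x0 << 5 → word 0x40
err:1 = 1 → 0x1 << 4 → word 0x50
flags:1 = 1 → 0x1 << 3 → word 0x58
type:3 = 3 → 0x3 << 0 → word 0x5b
word = 0x5b → big-endian bytes:
  [0]=0x5b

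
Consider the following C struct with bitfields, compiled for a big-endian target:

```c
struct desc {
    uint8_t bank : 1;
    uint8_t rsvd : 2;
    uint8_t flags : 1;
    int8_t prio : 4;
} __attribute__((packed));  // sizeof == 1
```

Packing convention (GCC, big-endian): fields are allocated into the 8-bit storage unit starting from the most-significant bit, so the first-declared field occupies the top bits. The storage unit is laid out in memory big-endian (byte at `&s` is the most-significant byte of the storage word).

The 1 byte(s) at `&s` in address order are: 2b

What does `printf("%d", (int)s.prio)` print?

-5

[0]=0x2b (big-endian) → word 0x2b
bank:1 @ bit 7 → (0x2b>>7)&0x1 = 0x0
rsvd:2 @ bit 5 → (0x2b>>5)&0x3 = 0x1
flags:1 @ bit 4 → (0x2b>>4)&0x1 = 0x0
prio:4 @ bit 0 → (0x2b>>0)&0xf = 0xb  ←
prio signed 4b, MSB=1: 11 - 16 = -5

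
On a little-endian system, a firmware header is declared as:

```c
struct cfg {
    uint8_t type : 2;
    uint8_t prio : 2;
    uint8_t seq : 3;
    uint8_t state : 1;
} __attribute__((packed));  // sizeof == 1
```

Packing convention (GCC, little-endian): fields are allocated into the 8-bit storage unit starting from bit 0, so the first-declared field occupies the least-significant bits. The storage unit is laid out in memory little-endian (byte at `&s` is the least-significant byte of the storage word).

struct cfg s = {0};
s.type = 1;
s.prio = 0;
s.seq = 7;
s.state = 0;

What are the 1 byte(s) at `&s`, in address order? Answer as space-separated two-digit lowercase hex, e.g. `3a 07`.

type (2b) val=1 bits=0x1 at bit 0: 0x01
prio (2b) val=0 bits=0x0 at bit 2: 0x01
seq (3b) val=7 bits=0x7 at bit 4: 0x71
state (1b) val=0 bits=0x0 at bit 7: 0x71
word = 0x71 → little-endian bytes:
  [0]=0x71

71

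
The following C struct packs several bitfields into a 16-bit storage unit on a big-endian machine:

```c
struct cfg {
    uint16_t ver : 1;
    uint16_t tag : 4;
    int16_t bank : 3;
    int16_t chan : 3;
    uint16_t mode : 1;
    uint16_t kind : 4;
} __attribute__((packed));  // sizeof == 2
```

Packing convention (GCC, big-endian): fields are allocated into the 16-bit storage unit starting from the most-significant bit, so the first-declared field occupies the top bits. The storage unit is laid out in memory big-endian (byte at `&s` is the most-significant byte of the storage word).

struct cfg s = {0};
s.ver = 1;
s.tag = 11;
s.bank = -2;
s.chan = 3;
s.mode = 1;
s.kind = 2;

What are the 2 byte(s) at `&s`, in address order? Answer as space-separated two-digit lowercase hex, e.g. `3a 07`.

de 72

ver (1b) val=1 bits=0x1 at bit 15: 0x8000
tag (4b) val=11 bits=0xb at bit 11: 0xd800
bank (3b) val=-2 bits=0x6 at bit 8: 0xde00
chan (3b) val=3 bits=0x3 at bit 5: 0xde60
mode (1b) val=1 bits=0x1 at bit 4: 0xde70
kind (4b) val=2 bits=0x2 at bit 0: 0xde72
word = 0xde72 → big-endian bytes:
  [0]=0xde  [1]=0x72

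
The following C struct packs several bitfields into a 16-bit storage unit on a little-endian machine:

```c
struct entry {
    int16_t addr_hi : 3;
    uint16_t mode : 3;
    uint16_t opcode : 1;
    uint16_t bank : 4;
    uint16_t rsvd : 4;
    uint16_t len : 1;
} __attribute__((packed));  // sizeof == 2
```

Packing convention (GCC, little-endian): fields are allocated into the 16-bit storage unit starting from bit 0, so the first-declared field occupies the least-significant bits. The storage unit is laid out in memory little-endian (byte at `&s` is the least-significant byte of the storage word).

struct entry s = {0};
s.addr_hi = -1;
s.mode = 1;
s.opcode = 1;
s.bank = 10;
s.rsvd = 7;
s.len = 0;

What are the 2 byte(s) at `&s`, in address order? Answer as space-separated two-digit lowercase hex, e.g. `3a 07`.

4f 3d

addr_hi (3b) val=-1 bits=0x7 at bit 0: 0x0007
mode (3b) val=1 bits=0x1 at bit 3: 0x000f
opcode (1b) val=1 bits=0x1 at bit 6: 0x004f
bank (4b) val=10 bits=0xa at bit 7: 0x054f
rsvd (4b) val=7 bits=0x7 at bit 11: 0x3d4f
len (1b) val=0 bits=0x0 at bit 15: 0x3d4f
word = 0x3d4f → little-endian bytes:
  [0]=0x4f  [1]=0x3d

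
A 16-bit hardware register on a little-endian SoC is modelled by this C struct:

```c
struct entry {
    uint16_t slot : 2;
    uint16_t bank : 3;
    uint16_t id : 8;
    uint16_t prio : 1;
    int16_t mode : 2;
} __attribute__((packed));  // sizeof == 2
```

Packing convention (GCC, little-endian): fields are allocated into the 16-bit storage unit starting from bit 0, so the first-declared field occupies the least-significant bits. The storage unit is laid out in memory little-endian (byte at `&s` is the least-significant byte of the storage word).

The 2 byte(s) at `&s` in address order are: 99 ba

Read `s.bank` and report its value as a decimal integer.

6

[0]=0x99 [1]=0xba (little-endian) → word 0xba99
slot [0+:2] = (word>>0) & 0x3 = 1
bank [2+:3] = (word>>2) & 0x7 = 6  ←
id [5+:8] = (word>>5) & 0xff = 212
prio [13+:1] = (word>>13) & 0x1 = 1
mode [14+:2] = (word>>14) & 0x3 = 2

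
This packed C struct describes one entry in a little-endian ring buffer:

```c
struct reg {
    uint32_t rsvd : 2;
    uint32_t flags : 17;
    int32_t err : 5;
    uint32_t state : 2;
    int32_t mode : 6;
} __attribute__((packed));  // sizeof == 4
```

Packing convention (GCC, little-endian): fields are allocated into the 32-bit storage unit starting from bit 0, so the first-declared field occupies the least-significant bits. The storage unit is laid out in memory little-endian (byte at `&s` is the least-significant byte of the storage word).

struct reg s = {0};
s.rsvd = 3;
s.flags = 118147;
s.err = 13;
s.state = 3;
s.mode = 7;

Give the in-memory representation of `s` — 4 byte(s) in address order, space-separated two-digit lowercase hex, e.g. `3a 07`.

0f 36 6f 1f

[0+:2] rsvd=3 & 0x3 = 0x3; word=0x00000003
[2+:17] flags=118147 & 0x1ffff = 0x1cd83; word=0x0007360f
[19+:5] err=13 & 0x1f = 0xd; word=0x006f360f
[24+:2] state=3 & 0x3 = 0x3; word=0x036f360f
[26+:6] mode=7 & 0x3f = 0x7; word=0x1f6f360f
word = 0x1f6f360f → little-endian bytes:
  [0]=0x0f  [1]=0x36  [2]=0x6f  [3]=0x1f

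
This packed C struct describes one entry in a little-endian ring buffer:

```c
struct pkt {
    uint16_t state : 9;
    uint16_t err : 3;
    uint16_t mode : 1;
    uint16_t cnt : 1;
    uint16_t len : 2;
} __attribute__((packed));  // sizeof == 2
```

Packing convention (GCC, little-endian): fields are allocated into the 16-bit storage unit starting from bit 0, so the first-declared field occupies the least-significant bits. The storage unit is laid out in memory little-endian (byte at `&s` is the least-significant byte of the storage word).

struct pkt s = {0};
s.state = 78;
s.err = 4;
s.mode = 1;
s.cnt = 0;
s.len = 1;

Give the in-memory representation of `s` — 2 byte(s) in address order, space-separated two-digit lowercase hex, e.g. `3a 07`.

[0+:9] state=78 & 0x1ff = 0x4e; word=0x004e
[9+:3] err=4 & 0x7 = 0x4; word=0x084e
[12+:1] mode=1 & 0x1 = 0x1; word=0x184e
[13+:1] cnt=0 & 0x1 = 0x0; word=0x184e
[14+:2] len=1 & 0x3 = 0x1; word=0x584e
word = 0x584e → little-endian bytes:
  [0]=0x4e  [1]=0x58

4e 58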